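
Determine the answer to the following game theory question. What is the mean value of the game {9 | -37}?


Game = {9 | -37}, a switch {a | b} with numbers a > b.
Its thermograph has left wall a - t and right wall b + t, which meet at t = (a - b)/2, where both equal (a + b)/2. So the mast (mean value) is at (a + b)/2.
Mean = (9 + (-37))/2 = -28/2 = -14

-14


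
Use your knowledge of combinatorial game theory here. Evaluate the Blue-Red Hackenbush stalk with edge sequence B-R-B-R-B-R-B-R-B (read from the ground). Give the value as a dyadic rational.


Edges (from ground): B-R-B-R-B-R-B-R-B
By Berlekamp's sign-expansion rule, a Blue-Red Hackenbush stalk has the value of the surreal number whose sign sequence is the edge sequence with B -> + and R -> -.
Sign sequence: +-+-+-+-+
Trace the sign expansion in the surreal number tree, starting from 0:
Edge 1: B (sign +) -> bounds (0, +inf), value = 1
Edge 2: R (sign -) -> bounds (0, 1), value = 1/2
Edge 3: B (sign +) -> bounds (1/2, 1), value = 3/4
Edge 4: R (sign -) -> bounds (1/2, 3/4), value = 5/8
Edge 5: B (sign +) -> bounds (5/8, 3/4), value = 11/16
Edge 6: R (sign -) -> bounds (5/8, 11/16), value = 21/32
Edge 7: B (sign +) -> bounds (21/32, 11/16), value = 43/64
Edge 8: R (sign -) -> bounds (21/32, 43/64), value = 85/128
Edge 9: B (sign +) -> bounds (85/128, 43/64), value = 171/256
Game value = 171/256

171/256


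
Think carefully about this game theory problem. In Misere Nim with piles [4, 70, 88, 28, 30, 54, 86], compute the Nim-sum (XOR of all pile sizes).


We need the XOR (exclusive or) of all pile sizes.
After XOR-ing pile 1 (size 4): 0 XOR 4 = 4
After XOR-ing pile 2 (size 70): 4 XOR 70 = 66
After XOR-ing pile 3 (size 88): 66 XOR 88 = 26
After XOR-ing pile 4 (size 28): 26 XOR 28 = 6
After XOR-ing pile 5 (size 30): 6 XOR 30 = 24
After XOR-ing pile 6 (size 54): 24 XOR 54 = 46
After XOR-ing pile 7 (size 86): 46 XOR 86 = 120
The Nim-value of this position is 120.

120


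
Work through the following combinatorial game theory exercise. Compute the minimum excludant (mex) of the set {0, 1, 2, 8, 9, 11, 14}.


Set = {0, 1, 2, 8, 9, 11, 14}
0 is in the set.
1 is in the set.
2 is in the set.
3 is NOT in the set. This is the mex.
mex = 3

3


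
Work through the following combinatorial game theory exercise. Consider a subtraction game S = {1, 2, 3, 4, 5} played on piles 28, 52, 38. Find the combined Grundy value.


Subtraction set: {1, 2, 3, 4, 5}
For this subtraction set, G(n) = n mod 6 (period = max + 1 = 6).
Pile 1 (size 28): G(28) = 28 mod 6 = 4
Pile 2 (size 52): G(52) = 52 mod 6 = 4
Pile 3 (size 38): G(38) = 38 mod 6 = 2
Total Grundy value = XOR of all: 4 XOR 4 XOR 2 = 2

2


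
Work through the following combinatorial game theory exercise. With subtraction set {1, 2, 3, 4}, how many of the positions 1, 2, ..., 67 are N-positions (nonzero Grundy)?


Subtraction set S = {1, 2, 3, 4}, so G(n) = n mod 5.
G(n) = 0 when n is a multiple of 5.
Multiples of 5 in [1, 67]: 13
N-positions (nonzero Grundy) = 67 - 13 = 54

54


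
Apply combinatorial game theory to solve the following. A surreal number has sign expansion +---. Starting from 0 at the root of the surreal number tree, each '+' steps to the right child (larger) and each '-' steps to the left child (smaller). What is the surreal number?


Sign expansion: +---
Rule: track bounds (lo, hi), initially (-inf, +inf). On '+', the current value becomes lo and we move to the simplest number in (value, hi): value + 1 if hi = +inf, otherwise the midpoint (value + hi)/2. On '-', the current value becomes hi and we move to value - 1 if lo = -inf, otherwise the midpoint (lo + value)/2.
Start at 0.
Step 1: sign = +, move right. Bounds: (0, +inf). Value = 1
Step 2: sign = -, move left. Bounds: (0, 1). Value = 1/2
Step 3: sign = -, move left. Bounds: (0, 1/2). Value = 1/4
Step 4: sign = -, move left. Bounds: (0, 1/4). Value = 1/8
The surreal number with sign expansion +--- is 1/8.

1/8


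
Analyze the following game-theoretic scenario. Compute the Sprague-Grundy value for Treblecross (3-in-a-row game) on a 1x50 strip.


Treblecross: place X on empty cells; 3-in-a-row wins.
Playing within two cells of an existing X lets the opponent win at once, so sensible play treats the cells i-2..i+2 around each X as dead. The player left with no safe cell loses, so this is a normal-play take-away game on strips of safe cells.
Placing X at cell i (0-indexed) of a strip of k safe cells leaves independent strips of sizes max(0, i-2) and max(0, k-i-3). Hence G(k) = mex{ G(max(0,i-2)) XOR G(max(0,k-i-3)) : 0 <= i < k }, with G(0) = 0.
G(1): splits (0,0):0^0=0 -> mex({0}) = 1
G(2): splits (0,0):0^0=0 -> mex({0}) = 1
G(3): splits (0,0):0^0=0 -> mex({0}) = 1
G(4): splits (0,1):0^1=1 (0,0):0^0=0 -> mex({0, 1}) = 2
G(5): splits (0,2):0^1=1 (0,1):0^1=1 (0,0):0^0=0 -> mex({0, 1}) = 2
G(6) = mex({1}) = 0
G(7) = mex({0, 1, 2}) = 3
G(8) = mex({0, 1, 2}) = 3
G(9) = mex({0, 2}) = 1
G(10) = mex({0, 2, 3}) = 1
G(11) = mex({0, 3}) = 1
G(12) = mex({1, 3}) = 0
G(13) = mex({0, 1, 2, 3}) = 4
G(14) = mex({0, 1, 2}) = 3
G(15) = mex({0, 1, 2}) = 3
G(16) = mex({0, 1, 2, 4}) = 3
G(17) = mex({0, 1, 3, 4}) = 2
G(18) = mex({0, 1, 3, 4}) = 2
G(19) = mex({0, 1, 3, 5}) = 2
G(20) = mex({0, 1, 2, 3, 5}) = 4
G(21) = mex({0, 1, 2, 3, 5}) = 4
G(22) = mex({1, 2, 6}) = 0
G(23) = mex({0, 1, 2, 3, 4, 6}) = 5
G(24) = mex({0, 1, 2, 3, 4}) = 5
G(25) = mex({0, 1, 3, 4, 7}) = 2
G(26) = mex({0, 1, 3, 4, 5, 7}) = 2
G(27) = mex({0, 1, 3, 5}) = 2
G(28) = mex({0, 1, 2, 5}) = 3
G(29) = mex({0, 1, 2, 4, 5, 6}) = 3
G(30) = mex({1, 2, 4, 6}) = 0
G(31) = mex({0, 1, 2, 3, 4, 6}) = 5
G(32) = mex({1, 2, 3, 4, 7}) = 0
G(33) = mex({0, 3, 7}) = 1
G(34) = mex({0, 2, 3, 5, 7}) = 1
G(35) = mex({0, 2, 3, 5, 6}) = 1
G(36) = mex({0, 1, 2, 5, 6}) = 3
G(37) = mex({0, 1, 2, 4, 5, 6}) = 3
G(38) = mex({0, 1, 2, 4}) = 3
G(39) = mex({0, 1, 2, 3, 4, 7}) = 5
G(40) = mex({0, 1, 2, 3, 4, 5, 7}) = 6
G(41) = mex({0, 1, 2, 3, 5, 7}) = 4
G(42) = mex({0, 1, 2, 3, 5, 6, 7}) = 4
G(43) = mex({0, 2, 3, 5, 6}) = 1
G(44) = mex({1, 2, 3, 4, 5, 6}) = 0
G(45) = mex({0, 1, 2, 3, 4, 6, 7}) = 5
G(46) = mex({0, 1, 2, 3, 4, 7}) = 5
G(47) = mex({0, 1, 2, 3, 4, 5, 7}) = 6
G(48) = mex({0, 1, 2, 3, 4, 5, 7}) = 6
G(49) = mex({0, 1, 3, 4, 5, 7}) = 2
G(50) = mex({0, 1, 2, 3, 4, 5, 6}) = 7
Therefore G(50) = 7.

7


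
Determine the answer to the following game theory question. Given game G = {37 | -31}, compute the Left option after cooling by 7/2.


Original game: {37 | -31} (a switch {a | b} with a > b).
Cooling by t (for t below the temperature (a - b)/2 = 34) taxes each move by t: {a | b} cooled by t is {a - t | b + t}.
Cooling amount: t = 7/2
Cooled Left option: 37 - 7/2 = 67/2
Cooled Right option: -31 + 7/2 = -55/2
Cooled game: {67/2 | -55/2}
Left option = 67/2

67/2


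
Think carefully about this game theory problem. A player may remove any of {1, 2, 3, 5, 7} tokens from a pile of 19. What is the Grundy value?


The subtraction set is S = {1, 2, 3, 5, 7}.
G(k) = mex{ G(k - s) : s in S, s <= k }. We compute iteratively: G(0) = 0.
G(1) = mex({0}) = 1
G(2) = mex({0, 1}) = 2
G(3) = mex({0, 1, 2}) = 3
G(4) = mex({1, 2, 3}) = 0
G(5) = mex({0, 2, 3}) = 1
G(6) = mex({0, 1, 3}) = 2
G(7) = mex({0, 1, 2}) = 3
G(8) = mex({1, 2, 3}) = 0
G(9) = mex({0, 2, 3}) = 1
G(10) = mex({0, 1, 3}) = 2
Observe that G(4)..G(10) = 0, 1, 2, 3, 0, 1, 2 repeats G(0)..G(6) = 0, 1, 2, 3, 0, 1, 2.
For k >= max(S) = 7, G(k) is determined by the previous 7 values G(k-7)..G(k-1); a window of 7 consecutive values has recurred shifted by 4, so by induction G(k + 4) = G(k) for all k >= 0: the sequence is periodic from the start with period 4.
One period: G(0..3) = 0, 1, 2, 3.
19 mod 4 = 3, so G(19) = G(3) = 3.

3


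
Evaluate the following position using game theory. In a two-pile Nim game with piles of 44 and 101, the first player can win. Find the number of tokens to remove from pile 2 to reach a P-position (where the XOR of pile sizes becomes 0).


Piles: 44 and 101
Current XOR: 44 XOR 101 = 73 (non-zero, so this is an N-position).
To make the XOR zero, we need to find a move that balances the piles.
For pile 2 (size 101): target = 101 XOR 73 = 44
We reduce pile 2 from 101 to 44.
Tokens removed: 101 - 44 = 57
Verification: 44 XOR 44 = 0

57


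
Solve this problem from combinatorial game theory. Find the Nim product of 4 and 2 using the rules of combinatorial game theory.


Nim multiplication is bilinear over XOR: (u XOR v) * w = (u*w) XOR (v*w).
So we split each operand into its bit components and XOR the pairwise Nim products.
4 = 4 (as XOR of powers of 2).
2 = 2 (as XOR of powers of 2).
Using the standard Nim-product table on single bits:
  2*2 = 3,   2*4 = 8,   2*8 = 12,
  4*4 = 6,   4*8 = 11,  8*8 = 13,
and  1*x = x (identity), k*l = l*k (commutative).
Pairwise Nim products:
  4 * 2 = 8
XOR them: 8 = 8.
Result: 4 * 2 = 8 (in Nim).

8


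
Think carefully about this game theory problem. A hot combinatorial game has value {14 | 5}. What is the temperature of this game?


The game is {14 | 5}, a switch {a | b} with numbers a > b.
Cooling {a | b} by t gives {a - t | b + t}, which stops being hot when a - t = b + t, i.e. at t = (a - b)/2. So the temperature of a switch is (a - b)/2.
Temperature = (Left option - Right option) / 2
= (14 - (5)) / 2
= 9 / 2
= 9/2

9/2


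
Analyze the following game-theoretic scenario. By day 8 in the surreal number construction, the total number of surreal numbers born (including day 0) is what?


Day 0: {|} = 0 is born. Count = 1.
Day n: the number of surreal numbers born by day n is 2^(n+1) - 1.
By day 0: 2^1 - 1 = 1
By day 1: 2^2 - 1 = 3
By day 2: 2^3 - 1 = 7
By day 3: 2^4 - 1 = 15
By day 4: 2^5 - 1 = 31
By day 5: 2^6 - 1 = 63
By day 6: 2^7 - 1 = 127
By day 7: 2^8 - 1 = 255
By day 8: 2^9 - 1 = 511
By day 8: 511 surreal numbers.

511


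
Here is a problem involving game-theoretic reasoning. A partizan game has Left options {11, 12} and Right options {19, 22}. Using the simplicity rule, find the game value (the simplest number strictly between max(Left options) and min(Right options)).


Left options: {11, 12}, max = 12
Right options: {19, 22}, min = 19
All options are numbers and max(Left) < min(Right), so by the simplicity theorem the value is the simplest (earliest-born) number strictly between 12 and 19.
Integers 13 through 18 all lie strictly between 12 and 19.
Among integers, the simplest (lowest birthday = smallest |n|; 0 is born on day 0, +-n on day n) is 13.
No non-integer in the interval can be simpler: if x is a non-integer in the interval, then floor(x) or ceil(x) also lies in the interval (the interval contains an integer), and both are proper prefixes of x's sign expansion, i.e. born earlier. So the game value is 13.
Game value = 13

13


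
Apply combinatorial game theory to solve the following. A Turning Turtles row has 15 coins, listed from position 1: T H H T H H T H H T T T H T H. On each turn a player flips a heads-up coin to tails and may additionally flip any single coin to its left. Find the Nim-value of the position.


Coins: T H H T H H T H H T T T H T H
Key fact: a single head at position k behaves exactly like a Nim heap of size k (turning it to T and optionally flipping a coin at j < k corresponds to moving the heap from k to j, or to 0), and heads combine as a disjunctive sum (two heads at the same place would cancel, matching j XOR j = 0). So the Nim-value is the XOR of the 1-indexed positions of the heads.
Face-up positions (1-indexed): [2, 3, 5, 6, 8, 9, 13, 15]
XOR 0 with 2: 0 XOR 2 = 2
XOR 2 with 3: 2 XOR 3 = 1
XOR 1 with 5: 1 XOR 5 = 4
XOR 4 with 6: 4 XOR 6 = 2
XOR 2 with 8: 2 XOR 8 = 10
XOR 10 with 9: 10 XOR 9 = 3
XOR 3 with 13: 3 XOR 13 = 14
XOR 14 with 15: 14 XOR 15 = 1
Nim-value = 1

1


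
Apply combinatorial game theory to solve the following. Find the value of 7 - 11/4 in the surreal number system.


x = 7, y = 11/4
Converting to common denominator: 4
x = 28/4, y = 11/4
x - y = 7 - 11/4 = 17/4

17/4


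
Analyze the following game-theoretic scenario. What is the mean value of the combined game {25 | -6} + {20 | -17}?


G1 = {25 | -6}, G2 = {20 | -17}
Each is a switch {a | b} with numbers a > b; its mean value is (a + b)/2, and mean value is additive over game sums: m(G1 + G2) = m(G1) + m(G2).
Mean of G1 = (25 + (-6))/2 = 19/2 = 19/2
Mean of G2 = (20 + (-17))/2 = 3/2 = 3/2
Mean of G1 + G2 = 19/2 + 3/2 = 11

11


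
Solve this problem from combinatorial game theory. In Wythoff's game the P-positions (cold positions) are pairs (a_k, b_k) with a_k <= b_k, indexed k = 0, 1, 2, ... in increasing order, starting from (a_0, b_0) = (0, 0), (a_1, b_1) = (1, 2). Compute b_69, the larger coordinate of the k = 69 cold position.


By Wythoff's theorem, a_k = floor(k * phi) and b_k = floor(k * phi^2) = a_k + k, where phi = (1 + sqrt(5))/2 is the golden ratio.
phi = (1 + sqrt(5))/2 = 1.618034
phi^2 = phi + 1 = 2.618034
k = 69
k * phi^2 = 69 * 2.618034 = 180.644345
b_69 = floor(k * phi^2) = 180 (check: a_69 + k = 111 + 69 = 180)

180


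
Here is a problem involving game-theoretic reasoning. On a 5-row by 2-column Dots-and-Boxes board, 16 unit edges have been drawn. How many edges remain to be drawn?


Grid: 5 x 2 boxes, i.e. 6 rows and 3 columns of dots.
Horizontal edges: (rows + 1) * cols = 6 * 2 = 12
Vertical edges: rows * (cols + 1) = 5 * 3 = 15
Total edges: 12 + 15 = 27
Edges drawn: 16
Remaining: 27 - 16 = 11

11


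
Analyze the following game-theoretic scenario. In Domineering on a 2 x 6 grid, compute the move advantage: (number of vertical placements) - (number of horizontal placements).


Board is 2 x 6 (rows x cols).
Left (vertical) placements: (rows-1) * cols = 1 * 6 = 6
Right (horizontal) placements: rows * (cols-1) = 2 * 5 = 10
Advantage = Left - Right = 6 - 10 = -4

-4


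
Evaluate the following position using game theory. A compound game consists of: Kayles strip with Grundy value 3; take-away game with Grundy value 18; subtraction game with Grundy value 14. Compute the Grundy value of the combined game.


By the Sprague-Grundy theorem, the Grundy value of a sum of games is the XOR of individual Grundy values.
Kayles strip: Grundy value = 3. Running XOR: 0 XOR 3 = 3
take-away game: Grundy value = 18. Running XOR: 3 XOR 18 = 17
subtraction game: Grundy value = 14. Running XOR: 17 XOR 14 = 31
The combined Grundy value is 31.

31


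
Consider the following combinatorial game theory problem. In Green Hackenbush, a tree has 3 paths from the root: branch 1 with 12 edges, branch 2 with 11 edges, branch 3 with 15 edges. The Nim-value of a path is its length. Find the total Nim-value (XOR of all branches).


The tree has 3 branches from the ground vertex.
In Green Hackenbush, the Nim-value of a simple path of length k is k.
Branch 1: length 12, Nim-value = 12
Branch 2: length 11, Nim-value = 11
Branch 3: length 15, Nim-value = 15
Total Nim-value = XOR of all branch values:
0 XOR 12 = 12
12 XOR 11 = 7
7 XOR 15 = 8
Nim-value of the tree = 8

8


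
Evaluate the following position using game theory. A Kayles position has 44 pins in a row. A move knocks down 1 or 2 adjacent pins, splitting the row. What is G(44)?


Kayles: a move removes 1 or 2 adjacent pins from a contiguous row.
Removing pins from a row of k leaves two independent rows (a, b) with a + b = k - 1 (one pin) or a + b = k - 2 (two pins); an end removal gives a = 0.
By Sprague-Grundy, G(k) = mex{ G(a) XOR G(b) } over all these splits. G(0) = 0.
G(1): splits (0,0):0^0=0 -> mex({0}) = 1
G(2): splits (0,1):0^1=1 (0,0):0^0=0 -> mex({0, 1}) = 2
G(3): splits (0,2):0^2=2 (1,1):1^1=0 (0,1):0^1=1 -> mex({0, 1, 2}) = 3
G(4): splits (0,3):0^3=3 (1,2):1^2=3 (0,2):0^2=2 (1,1):1^1=0 -> mex({0, 2, 3}) = 1
G(5): splits (0,4):0^1=1 (1,3):1^3=2 (2,2):2^2=0 (0,3):0^3=3 (1,2):1^2=3 -> mex({0, 1, 2, 3}) = 4
G(6) = mex({0, 1, 2, 4}) = 3
G(7) = mex({0, 1, 3, 4, 5}) = 2
G(8) = mex({0, 2, 3, 5, 6}) = 1
G(9) = mex({0, 1, 2, 3, 6, 7}) = 4
G(10) = mex({0, 1, 3, 4, 5, 7}) = 2
G(11) = mex({0, 1, 2, 3, 4, 5}) = 6
G(12) = mex({0, 1, 2, 3, 5, 6, 7}) = 4
G(13) = mex({0, 2, 3, 4, 6, 7}) = 1
G(14) = mex({0, 1, 4, 5, 6, 7}) = 2
G(15) = mex({0, 1, 2, 3, 4, 5, 6}) = 7
G(16) = mex({0, 2, 3, 5, 6, 7}) = 1
G(17) = mex({0, 1, 2, 3, 5, 6, 7}) = 4
G(18) = mex({0, 1, 2, 4, 5, 6}) = 3
G(19) = mex({0, 1, 3, 4, 5, 7}) = 2
G(20) = mex({0, 2, 3, 4, 5, 6, 7}) = 1
G(21) = mex({0, 1, 2, 3, 5, 6, 7}) = 4
G(22) = mex({0, 1, 2, 3, 4, 5, 7}) = 6
G(23) = mex({0, 1, 2, 3, 4, 5, 6}) = 7
G(24) = mex({0, 1, 2, 3, 5, 6, 7}) = 4
G(25) = mex({0, 2, 3, 4, 6, 7}) = 1
G(26) = mex({0, 1, 3, 4, 5, 6, 7}) = 2
G(27) = mex({0, 1, 2, 3, 4, 5, 6, 7}) = 8
G(28) = mex({0, 1, 2, 3, 4, 6, 7, 8}) = 5
G(29) = mex({0, 1, 2, 3, 5, 6, 7, 8, 9}) = 4
G(30) = mex({0, 1, 2, 3, 4, 5, 6, 9, 10}) = 7
G(31) = mex({0, 1, 3, 4, 5, 7, 10, 11}) = 2
G(32) = mex({0, 2, 3, 4, 5, 6, 7, 9, 11}) = 1
G(33) = mex({0, 1, 2, 3, 4, 5, 6, 7, 9, 12}) = 8
G(34) = mex({0, 1, 2, 3, 4, 5, 7, 8, 11, 12}) = 6
G(35) = mex({0, 1, 2, 3, 4, 5, 6, 8, 9, 10, 11}) = 7
G(36) = mex({0, 1, 2, 3, 5, 6, 7, 9, 10}) = 4
G(37) = mex({0, 2, 3, 4, 6, 7, 9, 10, 11, 12}) = 1
G(38) = mex({0, 1, 3, 4, 5, 6, 7, 9, 10, 11, 12}) = 2
G(39) = mex({0, 1, 2, 4, 5, 6, 7, 9, 10, 12, 14}) = 3
G(40) = mex({0, 2, 3, 4, 6, 7, 11, 12, 14}) = 1
G(41) = mex({0, 1, 2, 3, 5, 6, 7, 9, 10, 11, 12}) = 4
G(42) = mex({0, 1, 2, 3, 4, 5, 6, 9, 10}) = 7
G(43) = mex({0, 1, 3, 4, 5, 7, 9, 10, 12, 15}) = 2
G(44) = mex({0, 2, 3, 4, 5, 6, 7, 9, 10, 12, 15}) = 1
Therefore G(44) = 1.

1


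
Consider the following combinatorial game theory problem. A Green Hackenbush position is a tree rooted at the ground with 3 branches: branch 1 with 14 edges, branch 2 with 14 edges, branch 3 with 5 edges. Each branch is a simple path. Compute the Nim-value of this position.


The tree has 3 branches from the ground vertex.
In Green Hackenbush, the Nim-value of a simple path of length k is k.
Branch 1: length 14, Nim-value = 14
Branch 2: length 14, Nim-value = 14
Branch 3: length 5, Nim-value = 5
Total Nim-value = XOR of all branch values:
0 XOR 14 = 14
14 XOR 14 = 0
0 XOR 5 = 5
Nim-value of the tree = 5

5


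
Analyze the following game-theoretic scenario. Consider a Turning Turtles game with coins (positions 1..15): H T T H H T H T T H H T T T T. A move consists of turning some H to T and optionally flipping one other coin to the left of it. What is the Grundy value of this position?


Coins: H T T H H T H T T H H T T T T
Key fact: a single head at position k behaves exactly like a Nim heap of size k (turning it to T and optionally flipping a coin at j < k corresponds to moving the heap from k to j, or to 0), and heads combine as a disjunctive sum (two heads at the same place would cancel, matching j XOR j = 0). So the Nim-value is the XOR of the 1-indexed positions of the heads.
Face-up positions (1-indexed): [1, 4, 5, 7, 10, 11]
XOR 0 with 1: 0 XOR 1 = 1
XOR 1 with 4: 1 XOR 4 = 5
XOR 5 with 5: 5 XOR 5 = 0
XOR 0 with 7: 0 XOR 7 = 7
XOR 7 with 10: 7 XOR 10 = 13
XOR 13 with 11: 13 XOR 11 = 6
Nim-value = 6

6


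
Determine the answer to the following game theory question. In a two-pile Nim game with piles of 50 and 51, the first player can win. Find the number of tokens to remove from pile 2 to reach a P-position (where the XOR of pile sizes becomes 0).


Piles: 50 and 51
Current XOR: 50 XOR 51 = 1 (non-zero, so this is an N-position).
To make the XOR zero, we need to find a move that balances the piles.
For pile 2 (size 51): target = 51 XOR 1 = 50
We reduce pile 2 from 51 to 50.
Tokens removed: 51 - 50 = 1
Verification: 50 XOR 50 = 0

1


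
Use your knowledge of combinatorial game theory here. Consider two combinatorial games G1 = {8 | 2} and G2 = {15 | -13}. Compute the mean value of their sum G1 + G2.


G1 = {8 | 2}, G2 = {15 | -13}
Each is a switch {a | b} with numbers a > b; its mean value is (a + b)/2, and mean value is additive over game sums: m(G1 + G2) = m(G1) + m(G2).
Mean of G1 = (8 + (2))/2 = 10/2 = 5
Mean of G2 = (15 + (-13))/2 = 2/2 = 1
Mean of G1 + G2 = 5 + 1 = 6

6


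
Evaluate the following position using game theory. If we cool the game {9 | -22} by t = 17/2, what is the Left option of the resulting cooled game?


Original game: {9 | -22} (a switch {a | b} with a > b).
Cooling by t (for t below the temperature (a - b)/2 = 31/2) taxes each move by t: {a | b} cooled by t is {a - t | b + t}.
Cooling amount: t = 17/2
Cooled Left option: 9 - 17/2 = 1/2
Cooled Right option: -22 + 17/2 = -27/2
Cooled game: {1/2 | -27/2}
Left option = 1/2

1/2


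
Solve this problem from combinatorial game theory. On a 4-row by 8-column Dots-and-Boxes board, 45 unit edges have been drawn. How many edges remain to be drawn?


Grid: 4 x 8 boxes, i.e. 5 rows and 9 columns of dots.
Horizontal edges: (rows + 1) * cols = 5 * 8 = 40
Vertical edges: rows * (cols + 1) = 4 * 9 = 36
Total edges: 40 + 36 = 76
Edges drawn: 45
Remaining: 76 - 45 = 31

31


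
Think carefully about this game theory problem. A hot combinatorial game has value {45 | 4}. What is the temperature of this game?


The game is {45 | 4}, a switch {a | b} with numbers a > b.
Cooling {a | b} by t gives {a - t | b + t}, which stops being hot when a - t = b + t, i.e. at t = (a - b)/2. So the temperature of a switch is (a - b)/2.
Temperature = (Left option - Right option) / 2
= (45 - (4)) / 2
= 41 / 2
= 41/2

41/2


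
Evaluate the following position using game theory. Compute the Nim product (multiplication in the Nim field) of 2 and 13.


Nim multiplication is bilinear over XOR: (u XOR v) * w = (u*w) XOR (v*w).
So we split each operand into its bit components and XOR the pairwise Nim products.
2 = 2 (as XOR of powers of 2).
13 = 1 + 4 + 8 (as XOR of powers of 2).
Using the standard Nim-product table on single bits:
  2*2 = 3,   2*4 = 8,   2*8 = 12,
  4*4 = 6,   4*8 = 11,  8*8 = 13,
and  1*x = x (identity), k*l = l*k (commutative).
Pairwise Nim products:
  2 * 1 = 2
  2 * 4 = 8
  2 * 8 = 12
XOR them: 2 XOR 8 XOR 12 = 6.
Result: 2 * 13 = 6 (in Nim).

6


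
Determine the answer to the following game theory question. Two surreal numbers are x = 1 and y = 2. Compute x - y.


x = 1, y = 2
x - y = 1 - 2 = -1

-1


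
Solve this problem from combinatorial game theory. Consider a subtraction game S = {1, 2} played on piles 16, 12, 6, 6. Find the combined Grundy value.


Subtraction set: {1, 2}
For this subtraction set, G(n) = n mod 3 (period = max + 1 = 3).
Pile 1 (size 16): G(16) = 16 mod 3 = 1
Pile 2 (size 12): G(12) = 12 mod 3 = 0
Pile 3 (size 6): G(6) = 6 mod 3 = 0
Pile 4 (size 6): G(6) = 6 mod 3 = 0
Total Grundy value = XOR of all: 1 XOR 0 XOR 0 XOR 0 = 1

1


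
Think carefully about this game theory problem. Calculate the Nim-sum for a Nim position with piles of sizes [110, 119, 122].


We need the XOR (exclusive or) of all pile sizes.
After XOR-ing pile 1 (size 110): 0 XOR 110 = 110
After XOR-ing pile 2 (size 119): 110 XOR 119 = 25
After XOR-ing pile 3 (size 122): 25 XOR 122 = 99
The Nim-value of this position is 99.

99


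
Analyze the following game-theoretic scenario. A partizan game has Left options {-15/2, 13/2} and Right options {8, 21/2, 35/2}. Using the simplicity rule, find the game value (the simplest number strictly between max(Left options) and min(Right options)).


Left options: {-15/2, 13/2}, max = 13/2
Right options: {8, 21/2, 35/2}, min = 8
All options are numbers and max(Left) < min(Right), so by the simplicity theorem the value is the simplest (earliest-born) number strictly between 13/2 and 8.
The only integer strictly between 13/2 and 8 is 7.
No non-integer in the interval can be simpler: if x is a non-integer in the interval, then floor(x) or ceil(x) also lies in the interval (the interval contains an integer), and both are proper prefixes of x's sign expansion, i.e. born earlier. So the game value is 7.
Game value = 7

7


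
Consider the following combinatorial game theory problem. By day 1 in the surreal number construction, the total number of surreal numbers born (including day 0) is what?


Day 0: {|} = 0 is born. Count = 1.
Day n: the number of surreal numbers born by day n is 2^(n+1) - 1.
By day 0: 2^1 - 1 = 1
By day 1: 2^2 - 1 = 3
By day 1: 3 surreal numbers.

3


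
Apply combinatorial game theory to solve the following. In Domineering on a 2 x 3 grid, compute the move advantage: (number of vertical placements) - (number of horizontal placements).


Board is 2 x 3 (rows x cols).
Left (vertical) placements: (rows-1) * cols = 1 * 3 = 3
Right (horizontal) placements: rows * (cols-1) = 2 * 2 = 4
Advantage = Left - Right = 3 - 4 = -1

-1


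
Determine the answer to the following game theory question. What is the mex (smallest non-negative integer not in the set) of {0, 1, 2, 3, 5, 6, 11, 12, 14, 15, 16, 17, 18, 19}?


Set = {0, 1, 2, 3, 5, 6, 11, 12, 14, 15, 16, 17, 18, 19}
0 is in the set.
1 is in the set.
2 is in the set.
3 is in the set.
4 is NOT in the set. This is the mex.
mex = 4

4


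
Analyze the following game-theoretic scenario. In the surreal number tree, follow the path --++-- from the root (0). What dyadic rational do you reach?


Sign expansion: --++--
Rule: track bounds (lo, hi), initially (-inf, +inf). On '+', the current value becomes lo and we move to the simplest number in (value, hi): value + 1 if hi = +inf, otherwise the midpoint (value + hi)/2. On '-', the current value becomes hi and we move to value - 1 if lo = -inf, otherwise the midpoint (lo + value)/2.
Start at 0.
Step 1: sign = -, move left. Bounds: (-inf, 0). Value = -1
Step 2: sign = -, move left. Bounds: (-inf, -1). Value = -2
Step 3: sign = +, move right. Bounds: (-2, -1). Value = -3/2
Step 4: sign = +, move right. Bounds: (-3/2, -1). Value = -5/4
Step 5: sign = -, move left. Bounds: (-3/2, -5/4). Value = -11/8
Step 6: sign = -, move left. Bounds: (-3/2, -11/8). Value = -23/16
The surreal number with sign expansion --++-- is -23/16.

-23/16


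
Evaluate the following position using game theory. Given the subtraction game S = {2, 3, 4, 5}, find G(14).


The subtraction set is S = {2, 3, 4, 5}.
G(k) = mex{ G(k - s) : s in S, s <= k }. We compute iteratively: G(0) = 0.
G(1) = mex({}) = 0
G(2) = mex({0}) = 1
G(3) = mex({0}) = 1
G(4) = mex({0, 1}) = 2
G(5) = mex({0, 1}) = 2
G(6) = mex({0, 1, 2}) = 3
G(7) = mex({1, 2}) = 0
G(8) = mex({1, 2, 3}) = 0
G(9) = mex({0, 2, 3}) = 1
G(10) = mex({0, 2, 3}) = 1
G(11) = mex({0, 1, 3}) = 2
Observe that G(7)..G(11) = 0, 0, 1, 1, 2 repeats G(0)..G(4) = 0, 0, 1, 1, 2.
For k >= max(S) = 5, G(k) is determined by the previous 5 values G(k-5)..G(k-1); a window of 5 consecutive values has recurred shifted by 7, so by induction G(k + 7) = G(k) for all k >= 0: the sequence is periodic from the start with period 7.
One period: G(0..6) = 0, 0, 1, 1, 2, 2, 3.
14 mod 7 = 0, so G(14) = G(0) = 0.

0


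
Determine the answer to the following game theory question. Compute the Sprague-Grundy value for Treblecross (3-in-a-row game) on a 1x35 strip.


Treblecross: place X on empty cells; 3-in-a-row wins.
Playing within two cells of an existing X lets the opponent win at once, so sensible play treats the cells i-2..i+2 around each X as dead. The player left with no safe cell loses, so this is a normal-play take-away game on strips of safe cells.
Placing X at cell i (0-indexed) of a strip of k safe cells leaves independent strips of sizes max(0, i-2) and max(0, k-i-3). Hence G(k) = mex{ G(max(0,i-2)) XOR G(max(0,k-i-3)) : 0 <= i < k }, with G(0) = 0.
G(1): splits (0,0):0^0=0 -> mex({0}) = 1
G(2): splits (0,0):0^0=0 -> mex({0}) = 1
G(3): splits (0,0):0^0=0 -> mex({0}) = 1
G(4): splits (0,1):0^1=1 (0,0):0^0=0 -> mex({0, 1}) = 2
G(5): splits (0,2):0^1=1 (0,1):0^1=1 (0,0):0^0=0 -> mex({0, 1}) = 2
G(6) = mex({1}) = 0
G(7) = mex({0, 1, 2}) = 3
G(8) = mex({0, 1, 2}) = 3
G(9) = mex({0, 2}) = 1
G(10) = mex({0, 2, 3}) = 1
G(11) = mex({0, 3}) = 1
G(12) = mex({1, 3}) = 0
G(13) = mex({0, 1, 2, 3}) = 4
G(14) = mex({0, 1, 2}) = 3
G(15) = mex({0, 1, 2}) = 3
G(16) = mex({0, 1, 2, 4}) = 3
G(17) = mex({0, 1, 3, 4}) = 2
G(18) = mex({0, 1, 3, 4}) = 2
G(19) = mex({0, 1, 3, 5}) = 2
G(20) = mex({0, 1, 2, 3, 5}) = 4
G(21) = mex({0, 1, 2, 3, 5}) = 4
G(22) = mex({1, 2, 6}) = 0
G(23) = mex({0, 1, 2, 3, 4, 6}) = 5
G(24) = mex({0, 1, 2, 3, 4}) = 5
G(25) = mex({0, 1, 3, 4, 7}) = 2
G(26) = mex({0, 1, 3, 4, 5, 7}) = 2
G(27) = mex({0, 1, 3, 5}) = 2
G(28) = mex({0, 1, 2, 5}) = 3
G(29) = mex({0, 1, 2, 4, 5, 6}) = 3
G(30) = mex({1, 2, 4, 6}) = 0
G(31) = mex({0, 1, 2, 3, 4, 6}) = 5
G(32) = mex({1, 2, 3, 4, 7}) = 0
G(33) = mex({0, 3, 7}) = 1
G(34) = mex({0, 2, 3, 5, 7}) = 1
G(35) = mex({0, 2, 3, 5, 6}) = 1
Therefore G(35) = 1.

1


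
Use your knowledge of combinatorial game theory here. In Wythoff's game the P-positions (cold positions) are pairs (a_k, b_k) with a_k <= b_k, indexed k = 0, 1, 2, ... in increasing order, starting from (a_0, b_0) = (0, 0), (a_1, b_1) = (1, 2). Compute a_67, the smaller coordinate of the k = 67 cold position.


By Wythoff's theorem, a_k = floor(k * phi) and b_k = floor(k * phi^2) = a_k + k, where phi = (1 + sqrt(5))/2 is the golden ratio.
phi = (1 + sqrt(5))/2 = 1.618034
k = 67
k * phi = 67 * 1.618034 = 108.408277
a_67 = floor(k * phi) = 108

108


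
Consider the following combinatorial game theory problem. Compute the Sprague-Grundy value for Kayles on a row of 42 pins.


Kayles: a move removes 1 or 2 adjacent pins from a contiguous row.
Removing pins from a row of k leaves two independent rows (a, b) with a + b = k - 1 (one pin) or a + b = k - 2 (two pins); an end removal gives a = 0.
By Sprague-Grundy, G(k) = mex{ G(a) XOR G(b) } over all these splits. G(0) = 0.
G(1): splits (0,0):0^0=0 -> mex({0}) = 1
G(2): splits (0,1):0^1=1 (0,0):0^0=0 -> mex({0, 1}) = 2
G(3): splits (0,2):0^2=2 (1,1):1^1=0 (0,1):0^1=1 -> mex({0, 1, 2}) = 3
G(4): splits (0,3):0^3=3 (1,2):1^2=3 (0,2):0^2=2 (1,1):1^1=0 -> mex({0, 2, 3}) = 1
G(5): splits (0,4):0^1=1 (1,3):1^3=2 (2,2):2^2=0 (0,3):0^3=3 (1,2):1^2=3 -> mex({0, 1, 2, 3}) = 4
G(6) = mex({0, 1, 2, 4}) = 3
G(7) = mex({0, 1, 3, 4, 5}) = 2
G(8) = mex({0, 2, 3, 5, 6}) = 1
G(9) = mex({0, 1, 2, 3, 6, 7}) = 4
G(10) = mex({0, 1, 3, 4, 5, 7}) = 2
G(11) = mex({0, 1, 2, 3, 4, 5}) = 6
G(12) = mex({0, 1, 2, 3, 5, 6, 7}) = 4
G(13) = mex({0, 2, 3, 4, 6, 7}) = 1
G(14) = mex({0, 1, 4, 5, 6, 7}) = 2
G(15) = mex({0, 1, 2, 3, 4, 5, 6}) = 7
G(16) = mex({0, 2, 3, 5, 6, 7}) = 1
G(17) = mex({0, 1, 2, 3, 5, 6, 7}) = 4
G(18) = mex({0, 1, 2, 4, 5, 6}) = 3
G(19) = mex({0, 1, 3, 4, 5, 7}) = 2
G(20) = mex({0, 2, 3, 4, 5, 6, 7}) = 1
G(21) = mex({0, 1, 2, 3, 5, 6, 7}) = 4
G(22) = mex({0, 1, 2, 3, 4, 5, 7}) = 6
G(23) = mex({0, 1, 2, 3, 4, 5, 6}) = 7
G(24) = mex({0, 1, 2, 3, 5, 6, 7}) = 4
G(25) = mex({0, 2, 3, 4, 6, 7}) = 1
G(26) = mex({0, 1, 3, 4, 5, 6, 7}) = 2
G(27) = mex({0, 1, 2, 3, 4, 5, 6, 7}) = 8
G(28) = mex({0, 1, 2, 3, 4, 6, 7, 8}) = 5
G(29) = mex({0, 1, 2, 3, 5, 6, 7, 8, 9}) = 4
G(30) = mex({0, 1, 2, 3, 4, 5, 6, 9, 10}) = 7
G(31) = mex({0, 1, 3, 4, 5, 7, 10, 11}) = 2
G(32) = mex({0, 2, 3, 4, 5, 6, 7, 9, 11}) = 1
G(33) = mex({0, 1, 2, 3, 4, 5, 6, 7, 9, 12}) = 8
G(34) = mex({0, 1, 2, 3, 4, 5, 7, 8, 11, 12}) = 6
G(35) = mex({0, 1, 2, 3, 4, 5, 6, 8, 9, 10, 11}) = 7
G(36) = mex({0, 1, 2, 3, 5, 6, 7, 9, 10}) = 4
G(37) = mex({0, 2, 3, 4, 6, 7, 9, 10, 11, 12}) = 1
G(38) = mex({0, 1, 3, 4, 5, 6, 7, 9, 10, 11, 12}) = 2
G(39) = mex({0, 1, 2, 4, 5, 6, 7, 9, 10, 12, 14}) = 3
G(40) = mex({0, 2, 3, 4, 6, 7, 11, 12, 14}) = 1
G(41) = mex({0, 1, 2, 3, 5, 6, 7, 9, 10, 11, 12}) = 4
G(42) = mex({0, 1, 2, 3, 4, 5, 6, 9, 10}) = 7
Therefore G(42) = 7.

7


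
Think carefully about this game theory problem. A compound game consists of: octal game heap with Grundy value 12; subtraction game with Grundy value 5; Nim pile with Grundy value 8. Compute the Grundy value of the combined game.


By the Sprague-Grundy theorem, the Grundy value of a sum of games is the XOR of individual Grundy values.
octal game heap: Grundy value = 12. Running XOR: 0 XOR 12 = 12
subtraction game: Grundy value = 5. Running XOR: 12 XOR 5 = 9
Nim pile: Grundy value = 8. Running XOR: 9 XOR 8 = 1
The combined Grundy value is 1.

1


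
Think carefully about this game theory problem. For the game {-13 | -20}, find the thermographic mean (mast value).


Game = {-13 | -20}, a switch {a | b} with numbers a > b.
Its thermograph has left wall a - t and right wall b + t, which meet at t = (a - b)/2, where both equal (a + b)/2. So the mast (mean value) is at (a + b)/2.
Mean = (-13 + (-20))/2 = -33/2 = -33/2

-33/2


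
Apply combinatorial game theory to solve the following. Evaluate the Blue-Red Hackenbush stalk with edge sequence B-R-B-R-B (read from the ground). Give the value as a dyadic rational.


Edges (from ground): B-R-B-R-B
By Berlekamp's sign-expansion rule, a Blue-Red Hackenbush stalk has the value of the surreal number whose sign sequence is the edge sequence with B -> + and R -> -.
Sign sequence: +-+-+
Trace the sign expansion in the surreal number tree, starting from 0:
Edge 1: B (sign +) -> bounds (0, +inf), value = 1
Edge 2: R (sign -) -> bounds (0, 1), value = 1/2
Edge 3: B (sign +) -> bounds (1/2, 1), value = 3/4
Edge 4: R (sign -) -> bounds (1/2, 3/4), value = 5/8
Edge 5: B (sign +) -> bounds (5/8, 3/4), value = 11/16
Game value = 11/16

11/16


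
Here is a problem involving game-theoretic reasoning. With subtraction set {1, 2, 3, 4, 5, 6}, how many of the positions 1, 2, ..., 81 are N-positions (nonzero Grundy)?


Subtraction set S = {1, 2, 3, 4, 5, 6}, so G(n) = n mod 7.
G(n) = 0 when n is a multiple of 7.
Multiples of 7 in [1, 81]: 11
N-positions (nonzero Grundy) = 81 - 11 = 70

70


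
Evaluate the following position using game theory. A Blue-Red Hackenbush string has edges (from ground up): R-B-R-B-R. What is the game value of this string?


Edges (from ground): R-B-R-B-R
By Berlekamp's sign-expansion rule, a Blue-Red Hackenbush stalk has the value of the surreal number whose sign sequence is the edge sequence with B -> + and R -> -.
Sign sequence: -+-+-
Trace the sign expansion in the surreal number tree, starting from 0:
Edge 1: R (sign -) -> bounds (-inf, 0), value = -1
Edge 2: B (sign +) -> bounds (-1, 0), value = -1/2
Edge 3: R (sign -) -> bounds (-1, -1/2), value = -3/4
Edge 4: B (sign +) -> bounds (-3/4, -1/2), value = -5/8
Edge 5: R (sign -) -> bounds (-3/4, -5/8), value = -11/16
Game value = -11/16

-11/16


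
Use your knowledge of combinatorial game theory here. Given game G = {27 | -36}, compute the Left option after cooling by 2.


Original game: {27 | -36} (a switch {a | b} with a > b).
Cooling by t (for t below the temperature (a - b)/2 = 63/2) taxes each move by t: {a | b} cooled by t is {a - t | b + t}.
Cooling amount: t = 2
Cooled Left option: 27 - 2 = 25
Cooled Right option: -36 + 2 = -34
Cooled game: {25 | -34}
Left option = 25

25


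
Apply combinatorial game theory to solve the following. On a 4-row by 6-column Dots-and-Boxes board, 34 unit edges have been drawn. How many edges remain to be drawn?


Grid: 4 x 6 boxes, i.e. 5 rows and 7 columns of dots.
Horizontal edges: (rows + 1) * cols = 5 * 6 = 30
Vertical edges: rows * (cols + 1) = 4 * 7 = 28
Total edges: 30 + 28 = 58
Edges drawn: 34
Remaining: 58 - 34 = 24

24


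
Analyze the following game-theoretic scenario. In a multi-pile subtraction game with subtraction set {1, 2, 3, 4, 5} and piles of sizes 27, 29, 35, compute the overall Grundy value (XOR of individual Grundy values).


Subtraction set: {1, 2, 3, 4, 5}
For this subtraction set, G(n) = n mod 6 (period = max + 1 = 6).
Pile 1 (size 27): G(27) = 27 mod 6 = 3
Pile 2 (size 29): G(29) = 29 mod 6 = 5
Pile 3 (size 35): G(35) = 35 mod 6 = 5
Total Grundy value = XOR of all: 3 XOR 5 XOR 5 = 3

3


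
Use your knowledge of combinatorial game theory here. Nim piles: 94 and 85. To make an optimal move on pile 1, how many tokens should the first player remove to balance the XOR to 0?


Piles: 94 and 85
Current XOR: 94 XOR 85 = 11 (non-zero, so this is an N-position).
To make the XOR zero, we need to find a move that balances the piles.
For pile 1 (size 94): target = 94 XOR 11 = 85
We reduce pile 1 from 94 to 85.
Tokens removed: 94 - 85 = 9
Verification: 85 XOR 85 = 0

9


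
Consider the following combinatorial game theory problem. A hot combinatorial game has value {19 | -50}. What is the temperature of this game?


The game is {19 | -50}, a switch {a | b} with numbers a > b.
Cooling {a | b} by t gives {a - t | b + t}, which stops being hot when a - t = b + t, i.e. at t = (a - b)/2. So the temperature of a switch is (a - b)/2.
Temperature = (Left option - Right option) / 2
= (19 - (-50)) / 2
= 69 / 2
= 69/2

69/2


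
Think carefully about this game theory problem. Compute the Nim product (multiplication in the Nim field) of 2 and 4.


Nim multiplication is bilinear over XOR: (u XOR v) * w = (u*w) XOR (v*w).
So we split each operand into its bit components and XOR the pairwise Nim products.
2 = 2 (as XOR of powers of 2).
4 = 4 (as XOR of powers of 2).
Using the standard Nim-product table on single bits:
  2*2 = 3,   2*4 = 8,   2*8 = 12,
  4*4 = 6,   4*8 = 11,  8*8 = 13,
and  1*x = x (identity), k*l = l*k (commutative).
Pairwise Nim products:
  2 * 4 = 8
XOR them: 8 = 8.
Result: 2 * 4 = 8 (in Nim).

8


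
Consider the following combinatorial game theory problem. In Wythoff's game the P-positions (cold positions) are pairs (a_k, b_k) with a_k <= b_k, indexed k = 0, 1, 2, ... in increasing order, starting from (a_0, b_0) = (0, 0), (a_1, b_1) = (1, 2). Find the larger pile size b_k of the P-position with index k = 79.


By Wythoff's theorem, a_k = floor(k * phi) and b_k = floor(k * phi^2) = a_k + k, where phi = (1 + sqrt(5))/2 is the golden ratio.
phi = (1 + sqrt(5))/2 = 1.618034
phi^2 = phi + 1 = 2.618034
k = 79
k * phi^2 = 79 * 2.618034 = 206.824685
b_79 = floor(k * phi^2) = 206 (check: a_79 + k = 127 + 79 = 206)

206


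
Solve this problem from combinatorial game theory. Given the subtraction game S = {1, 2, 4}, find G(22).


The subtraction set is S = {1, 2, 4}.
G(k) = mex{ G(k - s) : s in S, s <= k }. We compute iteratively: G(0) = 0.
G(1) = mex({0}) = 1
G(2) = mex({0, 1}) = 2
G(3) = mex({1, 2}) = 0
G(4) = mex({0, 2}) = 1
G(5) = mex({0, 1}) = 2
G(6) = mex({1, 2}) = 0
Observe that G(3)..G(6) = 0, 1, 2, 0 repeats G(0)..G(3) = 0, 1, 2, 0.
For k >= max(S) = 4, G(k) is determined by the previous 4 values G(k-4)..G(k-1); a window of 4 consecutive values has recurred shifted by 3, so by induction G(k + 3) = G(k) for all k >= 0: the sequence is periodic from the start with period 3.
One period: G(0..2) = 0, 1, 2.
22 mod 3 = 1, so G(22) = G(1) = 1.

1


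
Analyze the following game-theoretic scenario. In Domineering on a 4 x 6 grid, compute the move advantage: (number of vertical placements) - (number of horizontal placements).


Board is 4 x 6 (rows x cols).
Left (vertical) placements: (rows-1) * cols = 3 * 6 = 18
Right (horizontal) placements: rows * (cols-1) = 4 * 5 = 20
Advantage = Left - Right = 18 - 20 = -2

-2


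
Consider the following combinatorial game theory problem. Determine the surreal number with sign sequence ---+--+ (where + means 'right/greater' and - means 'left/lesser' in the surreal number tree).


Sign expansion: ---+--+
Rule: track bounds (lo, hi), initially (-inf, +inf). On '+', the current value becomes lo and we move to the simplest number in (value, hi): value + 1 if hi = +inf, otherwise the midpoint (value + hi)/2. On '-', the current value becomes hi and we move to value - 1 if lo = -inf, otherwise the midpoint (lo + value)/2.
Start at 0.
Step 1: sign = -, move left. Bounds: (-inf, 0). Value = -1
Step 2: sign = -, move left. Bounds: (-inf, -1). Value = -2
Step 3: sign = -, move left. Bounds: (-inf, -2). Value = -3
Step 4: sign = +, move right. Bounds: (-3, -2). Value = -5/2
Step 5: sign = -, move left. Bounds: (-3, -5/2). Value = -11/4
Step 6: sign = -, move left. Bounds: (-3, -11/4). Value = -23/8
Step 7: sign = +, move right. Bounds: (-23/8, -11/4). Value = -45/16
The surreal number with sign expansion ---+--+ is -45/16.

-45/16


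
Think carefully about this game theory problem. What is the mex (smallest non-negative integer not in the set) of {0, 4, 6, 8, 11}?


Set = {0, 4, 6, 8, 11}
0 is in the set.
1 is NOT in the set. This is the mex.
mex = 1

1


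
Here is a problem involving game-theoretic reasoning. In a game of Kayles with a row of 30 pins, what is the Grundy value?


Kayles: a move removes 1 or 2 adjacent pins from a contiguous row.
Removing pins from a row of k leaves two independent rows (a, b) with a + b = k - 1 (one pin) or a + b = k - 2 (two pins); an end removal gives a = 0.
By Sprague-Grundy, G(k) = mex{ G(a) XOR G(b) } over all these splits. G(0) = 0.
G(1): splits (0,0):0^0=0 -> mex({0}) = 1
G(2): splits (0,1):0^1=1 (0,0):0^0=0 -> mex({0, 1}) = 2
G(3): splits (0,2):0^2=2 (1,1):1^1=0 (0,1):0^1=1 -> mex({0, 1, 2}) = 3
G(4): splits (0,3):0^3=3 (1,2):1^2=3 (0,2):0^2=2 (1,1):1^1=0 -> mex({0, 2, 3}) = 1
G(5): splits (0,4):0^1=1 (1,3):1^3=2 (2,2):2^2=0 (0,3):0^3=3 (1,2):1^2=3 -> mex({0, 1, 2, 3}) = 4
G(6) = mex({0, 1, 2, 4}) = 3
G(7) = mex({0, 1, 3, 4, 5}) = 2
G(8) = mex({0, 2, 3, 5, 6}) = 1
G(9) = mex({0, 1, 2, 3, 6, 7}) = 4
G(10) = mex({0, 1, 3, 4, 5, 7}) = 2
G(11) = mex({0, 1, 2, 3, 4, 5}) = 6
G(12) = mex({0, 1, 2, 3, 5, 6, 7}) = 4
G(13) = mex({0, 2, 3, 4, 6, 7}) = 1
G(14) = mex({0, 1, 4, 5, 6, 7}) = 2
G(15) = mex({0, 1, 2, 3, 4, 5, 6}) = 7
G(16) = mex({0, 2, 3, 5, 6, 7}) = 1
G(17) = mex({0, 1, 2, 3, 5, 6, 7}) = 4
G(18) = mex({0, 1, 2, 4, 5, 6}) = 3
G(19) = mex({0, 1, 3, 4, 5, 7}) = 2
G(20) = mex({0, 2, 3, 4, 5, 6, 7}) = 1
G(21) = mex({0, 1, 2, 3, 5, 6, 7}) = 4
G(22) = mex({0, 1, 2, 3, 4, 5, 7}) = 6
G(23) = mex({0, 1, 2, 3, 4, 5, 6}) = 7
G(24) = mex({0, 1, 2, 3, 5, 6, 7}) = 4
G(25) = mex({0, 2, 3, 4, 6, 7}) = 1
G(26) = mex({0, 1, 3, 4, 5, 6, 7}) = 2
G(27) = mex({0, 1, 2, 3, 4, 5, 6, 7}) = 8
G(28) = mex({0, 1, 2, 3, 4, 6, 7, 8}) = 5
G(29) = mex({0, 1, 2, 3, 5, 6, 7, 8, 9}) = 4
G(30) = mex({0, 1, 2, 3, 4, 5, 6, 9, 10}) = 7
Therefore G(30) = 7.

7
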